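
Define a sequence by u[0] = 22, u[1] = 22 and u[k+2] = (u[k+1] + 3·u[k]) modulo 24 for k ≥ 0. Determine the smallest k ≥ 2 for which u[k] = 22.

Listing terms: u[0] = 22,  u[1] = 22,  u[2] = 16,  u[3] = 10,  u[4] = 10,  u[5] = 16,  u[6] = 22,  u[7] = 22.
Since (u[6], u[7]) = (u[0], u[1]) = (22, 22) (two consecutive terms determine the rest), the sequence is periodic with period 6.
The value 22 next appears (with k ≥ 2) at u[6].

6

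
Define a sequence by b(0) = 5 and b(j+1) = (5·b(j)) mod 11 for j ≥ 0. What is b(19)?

Listing terms: b(0) = 5,  b(1) = 3,  b(2) = 4,  b(3) = 9,  b(4) = 1,  b(5) = 5.
Since b(5) = b(0) = 5, the sequence is periodic with period 5.
So b(19) = b(0 + ((19-0) mod 5)) = b(4) = 1.

1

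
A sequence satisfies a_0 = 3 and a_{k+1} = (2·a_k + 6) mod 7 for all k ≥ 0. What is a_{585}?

We have a_0 = 3; a_1 = 5; a_2 = 2; a_3 = 3.
The sequence repeats with period 3.
So a_{585} = a_{0 + ((585-0) mod 3)} = a_0 = 3.

3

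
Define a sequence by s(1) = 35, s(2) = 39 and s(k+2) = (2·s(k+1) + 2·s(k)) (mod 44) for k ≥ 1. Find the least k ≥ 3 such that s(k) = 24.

We have s(1) = 35, s(2) = 39, s(3) = 16, s(4) = 22, s(5) = 32, s(6) = 20, s(7) = 16, s(8) = 28, s(9) = 0, s(10) = 12, s(11) = 24, s(12) = 28, s(13) = 16, s(14) = 0, s(15) = 32, s(16) = 20.
Since (s(15), s(16)) = (s(5), s(6)) = (32, 20) (two consecutive terms determine the rest), the sequence is eventually periodic: after a pre-period of length 4 it cycles with period 10.
The value 24 first appears (with k ≥ 3) at s(11).

11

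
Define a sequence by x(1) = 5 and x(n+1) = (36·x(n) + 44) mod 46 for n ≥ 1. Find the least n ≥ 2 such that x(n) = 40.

x(1) = 5,  x(2) = 40,  x(3) = 12,  x(4) = 16,  x(5) = 22,  x(6) = 8,  x(7) = 10,  x(8) = 36,  x(9) = 6,  x(10) = 30,  x(11) = 20,  x(12) = 28,  x(13) = 40.
Since x(13) = x(2) = 40, the sequence is eventually periodic: after a pre-period of length 1 it cycles with period 11.
The value 40 first appears (with n ≥ 2) at x(2).

2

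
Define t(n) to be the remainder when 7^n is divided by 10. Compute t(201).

Computing terms: t(0) = 1,  t(1) = 7,  t(2) = 9,  t(3) = 3,  t(4) = 1.
Since t(4) = t(0) = 1, the sequence is periodic with period 4.
So t(201) = t(0 + ((201-0) mod 4)) = t(1) = 7.

7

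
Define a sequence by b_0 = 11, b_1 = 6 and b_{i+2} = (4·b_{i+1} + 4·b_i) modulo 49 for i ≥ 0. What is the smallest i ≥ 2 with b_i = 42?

22

We have b_0 = 11,  b_1 = 6,  b_2 = 19,  b_3 = 2,  b_4 = 35,  b_5 = 1,  b_6 = 46,  b_7 = 41,  b_8 = 5,  b_9 = 37,  b_{10} = 21,  b_{11} = 36,  b_{12} = 32,  b_{13} = 27,  b_{14} = 40,  b_{15} = 23,  b_{16} = 7,  b_{17} = 22,  b_{18} = 18,  b_{19} = 13,  b_{20} = 26,  b_{21} = 9,  b_{22} = 42,  b_{23} = 8,  b_{24} = 4,  b_{25} = 48,  b_{26} = 12,  b_{27} = 44,  b_{28} = 28,  b_{29} = 43,  b_{30} = 39,  b_{31} = 34,  b_{32} = 47,  b_{33} = 30,  b_{34} = 14,  b_{35} = 29,  b_{36} = 25,  b_{37} = 20,  b_{38} = 33,  b_{39} = 16,  b_{40} = 0,  b_{41} = 15,  b_{42} = 11,  b_{43} = 6.
The sequence repeats with period 42.
The value 42 first appears (with i ≥ 2) at b_{22}.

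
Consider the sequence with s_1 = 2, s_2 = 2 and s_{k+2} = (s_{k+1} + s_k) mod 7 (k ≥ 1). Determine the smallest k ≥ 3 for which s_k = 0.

Computing terms: s_1 = 2, s_2 = 2, s_3 = 4, s_4 = 6, s_5 = 3, s_6 = 2, s_7 = 5, s_8 = 0, s_9 = 5, s_{10} = 5, s_{11} = 3, s_{12} = 1, s_{13} = 4, s_{14} = 5, s_{15} = 2, s_{16} = 0, s_{17} = 2, s_{18} = 2.
The sequence repeats with period 16.
The value 0 first appears (with k ≥ 3) at s_8.

8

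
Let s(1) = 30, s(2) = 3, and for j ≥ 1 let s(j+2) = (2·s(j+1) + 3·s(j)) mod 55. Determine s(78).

Computing terms: s(1) = 30, s(2) = 3, s(3) = 41, s(4) = 36, s(5) = 30, s(6) = 3.
Since (s(5), s(6)) = (s(1), s(2)) = (30, 3) (two consecutive terms determine the rest), the sequence is periodic with period 4.
So s(78) = s(1 + ((78-1) mod 4)) = s(2) = 3.

3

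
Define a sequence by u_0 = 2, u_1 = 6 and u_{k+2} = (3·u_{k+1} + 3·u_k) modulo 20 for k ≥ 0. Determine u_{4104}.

2

u_0 = 2, u_1 = 6, u_2 = 4, u_3 = 10, u_4 = 2, u_5 = 16, u_6 = 14, u_7 = 10, u_8 = 12, u_9 = 6, u_{10} = 14, u_{11} = 0, u_{12} = 2, u_{13} = 6.
Since (u_{12}, u_{13}) = (u_0, u_1) = (2, 6) (two consecutive terms determine the rest), the sequence is periodic with period 12.
So u_{4104} = u_{0 + ((4104-0) mod 12)} = u_0 = 2.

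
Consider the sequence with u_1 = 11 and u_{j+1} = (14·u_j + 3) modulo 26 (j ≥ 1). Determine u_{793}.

21

We have u_1 = 11,  u_2 = 1,  u_3 = 17,  u_4 = 7,  u_5 = 23,  u_6 = 13,  u_7 = 3,  u_8 = 19,  u_9 = 9,  u_{10} = 25,  u_{11} = 15,  u_{12} = 5,  u_{13} = 21,  u_{14} = 11.
The sequence repeats with period 13.
So u_{793} = u_{1 + ((793-1) mod 13)} = u_{13} = 21.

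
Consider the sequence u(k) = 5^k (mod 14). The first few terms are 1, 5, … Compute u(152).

11

We have u(0) = 1,  u(1) = 5,  u(2) = 11,  u(3) = 13,  u(4) = 9,  u(5) = 3,  u(6) = 1.
The sequence repeats with period 6.
(152 - 0) mod 6 = 2, so u(152) = u(2) = 11.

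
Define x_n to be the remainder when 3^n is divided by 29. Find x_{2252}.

Computing terms: x_1 = 3, x_2 = 9, x_3 = 27, x_4 = 23, x_5 = 11, x_6 = 4, x_7 = 12, x_8 = 7, x_9 = 21, x_{10} = 5, x_{11} = 15, x_{12} = 16, x_{13} = 19, x_{14} = 28, x_{15} = 26, x_{16} = 20, x_{17} = 2, x_{18} = 6, x_{19} = 18, x_{20} = 25, x_{21} = 17, x_{22} = 22, x_{23} = 8, x_{24} = 24, x_{25} = 14, x_{26} = 13, x_{27} = 10, x_{28} = 1, x_{29} = 3.
Since x_{29} = x_1 = 3, the sequence is periodic with period 28.
So x_{2252} = x_{1 + ((2252-1) mod 28)} = x_{12} = 16.

16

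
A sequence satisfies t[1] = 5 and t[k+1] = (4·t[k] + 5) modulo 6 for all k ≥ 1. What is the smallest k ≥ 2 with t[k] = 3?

t[1] = 5,  t[2] = 1,  t[3] = 3,  t[4] = 5.
Since t[4] = t[1] = 5, the sequence is periodic with period 3.
The value 3 first appears (with k ≥ 2) at t[3].

3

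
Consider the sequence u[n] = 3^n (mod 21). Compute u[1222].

Listing terms: u[0] = 1, u[1] = 3, u[2] = 9, u[3] = 6, u[4] = 18, u[5] = 12, u[6] = 15, u[7] = 3.
Since u[7] = u[1] = 3, the sequence is eventually periodic: after a pre-period of length 1 it cycles with period 6.
For n ≥ 1, u[n] depends only on (n - 1) mod 6. (1222 - 1) mod 6 = 3, so u[1222] = u[4] = 18.

18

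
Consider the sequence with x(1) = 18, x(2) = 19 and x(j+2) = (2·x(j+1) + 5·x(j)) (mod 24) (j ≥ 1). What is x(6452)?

Computing terms: x(1) = 18; x(2) = 19; x(3) = 8; x(4) = 15; x(5) = 22; x(6) = 23; x(7) = 12; x(8) = 19; x(9) = 2; x(10) = 3; x(11) = 16; x(12) = 23; x(13) = 6; x(14) = 7; x(15) = 20; x(16) = 3; x(17) = 10; x(18) = 11; x(19) = 0; x(20) = 7; x(21) = 14; x(22) = 15; x(23) = 4; x(24) = 11; x(25) = 18; x(26) = 19.
Since (x(25), x(26)) = (x(1), x(2)) = (18, 19) (two consecutive terms determine the rest), the sequence is periodic with period 24.
(6452 - 1) mod 24 = 19, so x(6452) = x(20) = 7.

7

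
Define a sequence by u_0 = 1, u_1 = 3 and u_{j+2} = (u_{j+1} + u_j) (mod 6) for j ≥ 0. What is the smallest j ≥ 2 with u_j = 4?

We have u_0 = 1, u_1 = 3, u_2 = 4, u_3 = 1, u_4 = 5, u_5 = 0, u_6 = 5, u_7 = 5, u_8 = 4, u_9 = 3, u_{10} = 1, u_{11} = 4, u_{12} = 5, u_{13} = 3, u_{14} = 2, u_{15} = 5, u_{16} = 1, u_{17} = 0, u_{18} = 1, u_{19} = 1, u_{20} = 2, u_{21} = 3, u_{22} = 5, u_{23} = 2, u_{24} = 1, u_{25} = 3.
The sequence repeats with period 24.
The value 4 first appears (with j ≥ 2) at u_2.

2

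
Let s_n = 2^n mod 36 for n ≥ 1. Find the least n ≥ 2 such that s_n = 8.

3

s_1 = 2, s_2 = 4, s_3 = 8, s_4 = 16, s_5 = 32, s_6 = 28, s_7 = 20, s_8 = 4.
Since s_8 = s_2 = 4, the sequence is eventually periodic: after a pre-period of length 1 it cycles with period 6.
The value 8 first appears (with n ≥ 2) at s_3.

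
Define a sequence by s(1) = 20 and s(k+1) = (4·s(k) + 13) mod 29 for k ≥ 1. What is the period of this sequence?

14

Listing terms: s(1) = 20,  s(2) = 6,  s(3) = 8,  s(4) = 16,  s(5) = 19,  s(6) = 2,  s(7) = 21,  s(8) = 10,  s(9) = 24,  s(10) = 22,  s(11) = 14,  s(12) = 11,  s(13) = 28,  s(14) = 9,  s(15) = 20.
Since s(15) = s(1) = 20, the sequence is periodic with period 14.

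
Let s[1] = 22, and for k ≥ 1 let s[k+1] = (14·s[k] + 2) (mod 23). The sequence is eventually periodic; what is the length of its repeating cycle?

We have s[1] = 22; s[2] = 11; s[3] = 18; s[4] = 1; s[5] = 16; s[6] = 19; s[7] = 15; s[8] = 5; s[9] = 3; s[10] = 21; s[11] = 20; s[12] = 6; s[13] = 17; s[14] = 10; s[15] = 4; s[16] = 12; s[17] = 9; s[18] = 13; s[19] = 0; s[20] = 2; s[21] = 7; s[22] = 8; s[23] = 22.
The sequence repeats with period 22.

22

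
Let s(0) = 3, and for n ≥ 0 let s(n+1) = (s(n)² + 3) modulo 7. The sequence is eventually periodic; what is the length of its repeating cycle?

3

s(0) = 3,  s(1) = 5,  s(2) = 0,  s(3) = 3.
The sequence repeats with period 3.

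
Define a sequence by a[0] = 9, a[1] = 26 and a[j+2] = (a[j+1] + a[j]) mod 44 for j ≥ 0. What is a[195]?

We have a[0] = 9,  a[1] = 26,  a[2] = 35,  a[3] = 17,  a[4] = 8,  a[5] = 25,  a[6] = 33,  a[7] = 14,  a[8] = 3,  a[9] = 17,  a[10] = 20,  a[11] = 37,  a[12] = 13,  a[13] = 6,  a[14] = 19,  a[15] = 25,  a[16] = 0,  a[17] = 25,  a[18] = 25,  a[19] = 6,  a[20] = 31,  a[21] = 37,  a[22] = 24,  a[23] = 17,  a[24] = 41,  a[25] = 14,  a[26] = 11,  a[27] = 25,  a[28] = 36,  a[29] = 17,  a[30] = 9,  a[31] = 26.
The sequence repeats with period 30.
(195 - 0) mod 30 = 15, so a[195] = a[15] = 25.

25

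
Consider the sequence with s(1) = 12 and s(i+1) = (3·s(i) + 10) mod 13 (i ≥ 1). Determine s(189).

Listing terms: s(1) = 12, s(2) = 7, s(3) = 5, s(4) = 12.
Since s(4) = s(1) = 12, the sequence is periodic with period 3.
(189 - 1) mod 3 = 2, so s(189) = s(3) = 5.

5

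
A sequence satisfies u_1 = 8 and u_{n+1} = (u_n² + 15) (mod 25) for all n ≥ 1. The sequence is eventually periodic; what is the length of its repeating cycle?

We have u_1 = 8, u_2 = 4, u_3 = 6, u_4 = 1, u_5 = 16, u_6 = 21, u_7 = 6.
Since u_7 = u_3 = 6, the sequence is eventually periodic: after a pre-period of length 2 it cycles with period 4.

4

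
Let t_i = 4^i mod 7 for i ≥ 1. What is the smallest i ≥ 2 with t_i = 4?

Computing terms: t_1 = 4, t_2 = 2, t_3 = 1, t_4 = 4.
The sequence repeats with period 3.
The value 4 next appears (with i ≥ 2) at t_4.

4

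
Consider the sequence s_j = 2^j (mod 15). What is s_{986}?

4

We have s_1 = 2, s_2 = 4, s_3 = 8, s_4 = 1, s_5 = 2.
Since s_5 = s_1 = 2, the sequence is periodic with period 4.
(986 - 1) mod 4 = 1, so s_{986} = s_2 = 4.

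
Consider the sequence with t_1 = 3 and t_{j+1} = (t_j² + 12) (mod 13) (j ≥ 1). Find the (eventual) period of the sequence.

Computing terms: t_1 = 3, t_2 = 8, t_3 = 11, t_4 = 3.
The sequence repeats with period 3.

3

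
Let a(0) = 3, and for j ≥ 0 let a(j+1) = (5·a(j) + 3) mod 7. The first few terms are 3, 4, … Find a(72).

3

We have a(0) = 3; a(1) = 4; a(2) = 2; a(3) = 6; a(4) = 5; a(5) = 0; a(6) = 3.
The sequence repeats with period 6.
So a(72) = a(0 + ((72-0) mod 6)) = a(0) = 3.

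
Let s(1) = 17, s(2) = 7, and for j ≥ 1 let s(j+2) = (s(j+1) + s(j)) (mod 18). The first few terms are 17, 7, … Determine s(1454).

11

Listing terms: s(1) = 17,  s(2) = 7,  s(3) = 6,  s(4) = 13,  s(5) = 1,  s(6) = 14,  s(7) = 15,  s(8) = 11,  s(9) = 8,  s(10) = 1,  s(11) = 9,  s(12) = 10,  s(13) = 1,  s(14) = 11,  s(15) = 12,  s(16) = 5,  s(17) = 17,  s(18) = 4,  s(19) = 3,  s(20) = 7,  s(21) = 10,  s(22) = 17,  s(23) = 9,  s(24) = 8,  s(25) = 17,  s(26) = 7.
Since (s(25), s(26)) = (s(1), s(2)) = (17, 7) (two consecutive terms determine the rest), the sequence is periodic with period 24.
(1454 - 1) mod 24 = 13, so s(1454) = s(14) = 11.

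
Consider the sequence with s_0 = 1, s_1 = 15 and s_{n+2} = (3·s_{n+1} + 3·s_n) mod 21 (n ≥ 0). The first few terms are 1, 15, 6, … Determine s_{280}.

Listing terms: s_0 = 1; s_1 = 15; s_2 = 6; s_3 = 0; s_4 = 18; s_5 = 12; s_6 = 6; s_7 = 12; s_8 = 12; s_9 = 9; s_{10} = 0; s_{11} = 6; s_{12} = 18; s_{13} = 9; s_{14} = 18; s_{15} = 18; s_{16} = 3; s_{17} = 0; s_{18} = 9; s_{19} = 6; s_{20} = 3; s_{21} = 6; s_{22} = 6; s_{23} = 15; s_{24} = 0; s_{25} = 3; s_{26} = 9; s_{27} = 15; s_{28} = 9; s_{29} = 9; s_{30} = 12; s_{31} = 0; s_{32} = 15; s_{33} = 3; s_{34} = 12; s_{35} = 3; s_{36} = 3; s_{37} = 18; s_{38} = 0; s_{39} = 12; s_{40} = 15; s_{41} = 18; s_{42} = 15; s_{43} = 15; s_{44} = 6.
Since (s_{43}, s_{44}) = (s_1, s_2) = (15, 6) (two consecutive terms determine the rest), the sequence is eventually periodic: after a pre-period of length 1 it cycles with period 42.
For n ≥ 1, s_n depends only on (n - 1) mod 42. (280 - 1) mod 42 = 27, so s_{280} = s_{28} = 9.

9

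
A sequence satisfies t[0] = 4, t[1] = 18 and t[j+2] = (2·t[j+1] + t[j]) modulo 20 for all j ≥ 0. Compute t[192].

4

Listing terms: t[0] = 4,  t[1] = 18,  t[2] = 0,  t[3] = 18,  t[4] = 16,  t[5] = 10,  t[6] = 16,  t[7] = 2,  t[8] = 0,  t[9] = 2,  t[10] = 4,  t[11] = 10,  t[12] = 4,  t[13] = 18.
The sequence repeats with period 12.
(192 - 0) mod 12 = 0, so t[192] = t[0] = 4.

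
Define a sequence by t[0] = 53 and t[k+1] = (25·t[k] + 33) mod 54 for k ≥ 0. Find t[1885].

t[0] = 53, t[1] = 8, t[2] = 17, t[3] = 26, t[4] = 35, t[5] = 44, t[6] = 53.
The sequence repeats with period 6.
(1885 - 0) mod 6 = 1, so t[1885] = t[1] = 8.

8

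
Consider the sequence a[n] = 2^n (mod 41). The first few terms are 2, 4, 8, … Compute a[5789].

a[1] = 2, a[2] = 4, a[3] = 8, a[4] = 16, a[5] = 32, a[6] = 23, a[7] = 5, a[8] = 10, a[9] = 20, a[10] = 40, a[11] = 39, a[12] = 37, a[13] = 33, a[14] = 25, a[15] = 9, a[16] = 18, a[17] = 36, a[18] = 31, a[19] = 21, a[20] = 1, a[21] = 2.
Since a[21] = a[1] = 2, the sequence is periodic with period 20.
(5789 - 1) mod 20 = 8, so a[5789] = a[9] = 20.

20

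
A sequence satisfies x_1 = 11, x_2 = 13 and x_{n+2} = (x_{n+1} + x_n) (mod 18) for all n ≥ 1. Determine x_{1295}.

9

Listing terms: x_1 = 11,  x_2 = 13,  x_3 = 6,  x_4 = 1,  x_5 = 7,  x_6 = 8,  x_7 = 15,  x_8 = 5,  x_9 = 2,  x_{10} = 7,  x_{11} = 9,  x_{12} = 16,  x_{13} = 7,  x_{14} = 5,  x_{15} = 12,  x_{16} = 17,  x_{17} = 11,  x_{18} = 10,  x_{19} = 3,  x_{20} = 13,  x_{21} = 16,  x_{22} = 11,  x_{23} = 9,  x_{24} = 2,  x_{25} = 11,  x_{26} = 13.
The sequence repeats with period 24.
So x_{1295} = x_{1 + ((1295-1) mod 24)} = x_{23} = 9.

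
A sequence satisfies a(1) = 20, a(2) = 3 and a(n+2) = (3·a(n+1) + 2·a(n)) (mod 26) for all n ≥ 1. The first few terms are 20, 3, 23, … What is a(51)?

23

Computing terms: a(1) = 20, a(2) = 3, a(3) = 23, a(4) = 23, a(5) = 11, a(6) = 1, a(7) = 25, a(8) = 25, a(9) = 21, a(10) = 9, a(11) = 17, a(12) = 17, a(13) = 7, a(14) = 3, a(15) = 23.
Since (a(14), a(15)) = (a(2), a(3)) = (3, 23) (two consecutive terms determine the rest), the sequence is eventually periodic: after a pre-period of length 1 it cycles with period 12.
For n ≥ 2, a(n) depends only on (n - 2) mod 12. (51 - 2) mod 12 = 1, so a(51) = a(3) = 23.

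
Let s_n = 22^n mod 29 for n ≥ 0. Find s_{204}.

Listing terms: s_0 = 1,  s_1 = 22,  s_2 = 20,  s_3 = 5,  s_4 = 23,  s_5 = 13,  s_6 = 25,  s_7 = 28,  s_8 = 7,  s_9 = 9,  s_{10} = 24,  s_{11} = 6,  s_{12} = 16,  s_{13} = 4,  s_{14} = 1.
The sequence repeats with period 14.
So s_{204} = s_{0 + ((204-0) mod 14)} = s_8 = 7.

7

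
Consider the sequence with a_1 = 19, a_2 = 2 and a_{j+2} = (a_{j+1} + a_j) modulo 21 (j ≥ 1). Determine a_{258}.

2

We have a_1 = 19, a_2 = 2, a_3 = 0, a_4 = 2, a_5 = 2, a_6 = 4, a_7 = 6, a_8 = 10, a_9 = 16, a_{10} = 5, a_{11} = 0, a_{12} = 5, a_{13} = 5, a_{14} = 10, a_{15} = 15, a_{16} = 4, a_{17} = 19, a_{18} = 2.
Since (a_{17}, a_{18}) = (a_1, a_2) = (19, 2) (two consecutive terms determine the rest), the sequence is periodic with period 16.
So a_{258} = a_{1 + ((258-1) mod 16)} = a_2 = 2.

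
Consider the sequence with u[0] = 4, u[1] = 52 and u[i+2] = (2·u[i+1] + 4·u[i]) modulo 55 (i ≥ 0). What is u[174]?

1

Listing terms: u[0] = 4,  u[1] = 52,  u[2] = 10,  u[3] = 8,  u[4] = 1,  u[5] = 34,  u[6] = 17,  u[7] = 5,  u[8] = 23,  u[9] = 11,  u[10] = 4,  u[11] = 52.
Since (u[10], u[11]) = (u[0], u[1]) = (4, 52) (two consecutive terms determine the rest), the sequence is periodic with period 10.
So u[174] = u[0 + ((174-0) mod 10)] = u[4] = 1.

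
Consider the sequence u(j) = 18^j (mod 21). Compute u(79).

u(1) = 18; u(2) = 9; u(3) = 15; u(4) = 18.
The sequence repeats with period 3.
(79 - 1) mod 3 = 0, so u(79) = u(1) = 18.

18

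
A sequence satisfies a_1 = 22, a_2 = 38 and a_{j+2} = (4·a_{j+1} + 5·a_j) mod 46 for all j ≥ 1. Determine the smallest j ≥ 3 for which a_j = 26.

19

Listing terms: a_1 = 22; a_2 = 38; a_3 = 32; a_4 = 42; a_5 = 6; a_6 = 4; a_7 = 0; a_8 = 20; a_9 = 34; a_{10} = 6; a_{11} = 10; a_{12} = 24; a_{13} = 8; a_{14} = 14; a_{15} = 4; a_{16} = 40; a_{17} = 42; a_{18} = 0; a_{19} = 26; a_{20} = 12; a_{21} = 40; a_{22} = 36; a_{23} = 22; a_{24} = 38.
Since (a_{23}, a_{24}) = (a_1, a_2) = (22, 38) (two consecutive terms determine the rest), the sequence is periodic with period 22.
The value 26 first appears (with j ≥ 3) at a_{19}.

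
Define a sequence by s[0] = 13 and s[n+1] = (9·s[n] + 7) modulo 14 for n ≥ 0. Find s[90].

13

s[0] = 13,  s[1] = 12,  s[2] = 3,  s[3] = 6,  s[4] = 5,  s[5] = 10,  s[6] = 13.
Since s[6] = s[0] = 13, the sequence is periodic with period 6.
(90 - 0) mod 6 = 0, so s[90] = s[0] = 13.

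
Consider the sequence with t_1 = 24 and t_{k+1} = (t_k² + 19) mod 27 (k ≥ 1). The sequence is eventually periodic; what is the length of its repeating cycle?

Computing terms: t_1 = 24; t_2 = 1; t_3 = 20; t_4 = 14; t_5 = 26; t_6 = 20.
Since t_6 = t_3 = 20, the sequence is eventually periodic: after a pre-period of length 2 it cycles with period 3.

3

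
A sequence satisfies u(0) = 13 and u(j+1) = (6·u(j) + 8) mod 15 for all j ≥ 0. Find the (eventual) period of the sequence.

5

We have u(0) = 13, u(1) = 11, u(2) = 14, u(3) = 2, u(4) = 5, u(5) = 8, u(6) = 11.
Since u(6) = u(1) = 11, the sequence is eventually periodic: after a pre-period of length 1 it cycles with period 5.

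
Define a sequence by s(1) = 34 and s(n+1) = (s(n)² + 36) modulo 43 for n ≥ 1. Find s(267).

Listing terms: s(1) = 34; s(2) = 31; s(3) = 8; s(4) = 14; s(5) = 17; s(6) = 24; s(7) = 10; s(8) = 7; s(9) = 42; s(10) = 37; s(11) = 29; s(12) = 17.
Since s(12) = s(5) = 17, the sequence is eventually periodic: after a pre-period of length 4 it cycles with period 7.
For n ≥ 5, s(n) depends only on (n - 5) mod 7. (267 - 5) mod 7 = 3, so s(267) = s(8) = 7.

7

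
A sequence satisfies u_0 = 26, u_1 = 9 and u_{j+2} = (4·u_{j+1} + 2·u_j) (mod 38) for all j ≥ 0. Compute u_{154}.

u_0 = 26,  u_1 = 9,  u_2 = 12,  u_3 = 28,  u_4 = 22,  u_5 = 30,  u_6 = 12,  u_7 = 32,  u_8 = 0,  u_9 = 26,  u_{10} = 28,  u_{11} = 12,  u_{12} = 28.
Since (u_{11}, u_{12}) = (u_2, u_3) = (12, 28) (two consecutive terms determine the rest), the sequence is eventually periodic: after a pre-period of length 2 it cycles with period 9.
For j ≥ 2, u_j depends only on (j - 2) mod 9. (154 - 2) mod 9 = 8, so u_{154} = u_{10} = 28.

28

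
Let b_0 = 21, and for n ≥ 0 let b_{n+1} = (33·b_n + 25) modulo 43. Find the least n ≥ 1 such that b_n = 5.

Listing terms: b_0 = 21,  b_1 = 30,  b_2 = 26,  b_3 = 23,  b_4 = 10,  b_5 = 11,  b_6 = 1,  b_7 = 15,  b_8 = 4,  b_9 = 28,  b_{10} = 3,  b_{11} = 38,  b_{12} = 32,  b_{13} = 6,  b_{14} = 8,  b_{15} = 31,  b_{16} = 16,  b_{17} = 37,  b_{18} = 42,  b_{19} = 35,  b_{20} = 19,  b_{21} = 7,  b_{22} = 41,  b_{23} = 2,  b_{24} = 5,  b_{25} = 18,  b_{26} = 17,  b_{27} = 27,  b_{28} = 13,  b_{29} = 24,  b_{30} = 0,  b_{31} = 25,  b_{32} = 33,  b_{33} = 39,  b_{34} = 22,  b_{35} = 20,  b_{36} = 40,  b_{37} = 12,  b_{38} = 34,  b_{39} = 29,  b_{40} = 36,  b_{41} = 9,  b_{42} = 21.
The sequence repeats with period 42.
The value 5 first appears (with n ≥ 1) at b_{24}.

24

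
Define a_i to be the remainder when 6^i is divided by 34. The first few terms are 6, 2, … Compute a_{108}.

Computing terms: a_1 = 6; a_2 = 2; a_3 = 12; a_4 = 4; a_5 = 24; a_6 = 8; a_7 = 14; a_8 = 16; a_9 = 28; a_{10} = 32; a_{11} = 22; a_{12} = 30; a_{13} = 10; a_{14} = 26; a_{15} = 20; a_{16} = 18; a_{17} = 6.
The sequence repeats with period 16.
(108 - 1) mod 16 = 11, so a_{108} = a_{12} = 30.

30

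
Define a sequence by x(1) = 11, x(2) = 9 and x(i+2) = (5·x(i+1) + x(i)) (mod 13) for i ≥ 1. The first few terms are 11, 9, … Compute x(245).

6

We have x(1) = 11; x(2) = 9; x(3) = 4; x(4) = 3; x(5) = 6; x(6) = 7; x(7) = 2; x(8) = 4; x(9) = 9; x(10) = 10; x(11) = 7; x(12) = 6; x(13) = 11; x(14) = 9.
Since (x(13), x(14)) = (x(1), x(2)) = (11, 9) (two consecutive terms determine the rest), the sequence is periodic with period 12.
(245 - 1) mod 12 = 4, so x(245) = x(5) = 6.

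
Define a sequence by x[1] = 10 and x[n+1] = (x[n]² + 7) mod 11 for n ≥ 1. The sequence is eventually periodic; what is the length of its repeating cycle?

Listing terms: x[1] = 10; x[2] = 8; x[3] = 5; x[4] = 10.
The sequence repeats with period 3.

3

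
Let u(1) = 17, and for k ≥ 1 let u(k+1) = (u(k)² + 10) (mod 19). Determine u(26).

u(1) = 17; u(2) = 14; u(3) = 16; u(4) = 0; u(5) = 10; u(6) = 15; u(7) = 7; u(8) = 2; u(9) = 14.
Since u(9) = u(2) = 14, the sequence is eventually periodic: after a pre-period of length 1 it cycles with period 7.
For k ≥ 2, u(k) depends only on (k - 2) mod 7. (26 - 2) mod 7 = 3, so u(26) = u(5) = 10.

10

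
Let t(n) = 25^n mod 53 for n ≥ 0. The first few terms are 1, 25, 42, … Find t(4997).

Computing terms: t(0) = 1,  t(1) = 25,  t(2) = 42,  t(3) = 43,  t(4) = 15,  t(5) = 4,  t(6) = 47,  t(7) = 9,  t(8) = 13,  t(9) = 7,  t(10) = 16,  t(11) = 29,  t(12) = 36,  t(13) = 52,  t(14) = 28,  t(15) = 11,  t(16) = 10,  t(17) = 38,  t(18) = 49,  t(19) = 6,  t(20) = 44,  t(21) = 40,  t(22) = 46,  t(23) = 37,  t(24) = 24,  t(25) = 17,  t(26) = 1.
The sequence repeats with period 26.
So t(4997) = t(0 + ((4997-0) mod 26)) = t(5) = 4.

4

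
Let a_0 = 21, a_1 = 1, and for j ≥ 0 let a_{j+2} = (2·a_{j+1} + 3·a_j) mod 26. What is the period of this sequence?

We have a_0 = 21; a_1 = 1; a_2 = 13; a_3 = 3; a_4 = 19; a_5 = 21; a_6 = 21; a_7 = 1.
The sequence repeats with period 6.

6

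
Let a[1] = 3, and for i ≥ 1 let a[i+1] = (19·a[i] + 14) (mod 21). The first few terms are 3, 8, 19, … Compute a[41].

20

We have a[1] = 3,  a[2] = 8,  a[3] = 19,  a[4] = 18,  a[5] = 20,  a[6] = 16,  a[7] = 3.
Since a[7] = a[1] = 3, the sequence is periodic with period 6.
(41 - 1) mod 6 = 4, so a[41] = a[5] = 20.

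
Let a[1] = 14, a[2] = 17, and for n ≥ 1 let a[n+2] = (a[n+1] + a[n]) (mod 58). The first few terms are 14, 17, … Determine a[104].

11

Computing terms: a[1] = 14; a[2] = 17; a[3] = 31; a[4] = 48; a[5] = 21; a[6] = 11; a[7] = 32; a[8] = 43; a[9] = 17; a[10] = 2; a[11] = 19; a[12] = 21; a[13] = 40; a[14] = 3; a[15] = 43; a[16] = 46; a[17] = 31; a[18] = 19; a[19] = 50; a[20] = 11; a[21] = 3; a[22] = 14; a[23] = 17.
Since (a[22], a[23]) = (a[1], a[2]) = (14, 17) (two consecutive terms determine the rest), the sequence is periodic with period 21.
(104 - 1) mod 21 = 19, so a[104] = a[20] = 11.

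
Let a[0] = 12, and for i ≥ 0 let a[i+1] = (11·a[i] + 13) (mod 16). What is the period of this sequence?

8

Listing terms: a[0] = 12, a[1] = 1, a[2] = 8, a[3] = 5, a[4] = 4, a[5] = 9, a[6] = 0, a[7] = 13, a[8] = 12.
Since a[8] = a[0] = 12, the sequence is periodic with period 8.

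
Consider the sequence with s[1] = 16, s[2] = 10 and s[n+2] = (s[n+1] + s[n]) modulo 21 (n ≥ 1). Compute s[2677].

Listing terms: s[1] = 16; s[2] = 10; s[3] = 5; s[4] = 15; s[5] = 20; s[6] = 14; s[7] = 13; s[8] = 6; s[9] = 19; s[10] = 4; s[11] = 2; s[12] = 6; s[13] = 8; s[14] = 14; s[15] = 1; s[16] = 15; s[17] = 16; s[18] = 10.
The sequence repeats with period 16.
(2677 - 1) mod 16 = 4, so s[2677] = s[5] = 20.

20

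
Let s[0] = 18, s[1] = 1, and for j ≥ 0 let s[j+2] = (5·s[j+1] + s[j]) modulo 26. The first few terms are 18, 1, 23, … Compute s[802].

We have s[0] = 18,  s[1] = 1,  s[2] = 23,  s[3] = 12,  s[4] = 5,  s[5] = 11,  s[6] = 8,  s[7] = 25,  s[8] = 3,  s[9] = 14,  s[10] = 21,  s[11] = 15,  s[12] = 18,  s[13] = 1.
The sequence repeats with period 12.
So s[802] = s[0 + ((802-0) mod 12)] = s[10] = 21.

21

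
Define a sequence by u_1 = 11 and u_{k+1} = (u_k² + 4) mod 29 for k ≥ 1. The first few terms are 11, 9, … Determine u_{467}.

We have u_1 = 11, u_2 = 9, u_3 = 27, u_4 = 8, u_5 = 10, u_6 = 17, u_7 = 3, u_8 = 13, u_9 = 28, u_{10} = 5, u_{11} = 0, u_{12} = 4, u_{13} = 20, u_{14} = 27.
Since u_{14} = u_3 = 27, the sequence is eventually periodic: after a pre-period of length 2 it cycles with period 11.
For k ≥ 3, u_k depends only on (k - 3) mod 11. (467 - 3) mod 11 = 2, so u_{467} = u_5 = 10.

10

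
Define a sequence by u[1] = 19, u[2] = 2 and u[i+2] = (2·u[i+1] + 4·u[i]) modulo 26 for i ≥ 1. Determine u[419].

6

We have u[1] = 19,  u[2] = 2,  u[3] = 2,  u[4] = 12,  u[5] = 6,  u[6] = 8,  u[7] = 14,  u[8] = 8,  u[9] = 20,  u[10] = 20,  u[11] = 16,  u[12] = 8,  u[13] = 2,  u[14] = 10,  u[15] = 2,  u[16] = 18,  u[17] = 18,  u[18] = 4,  u[19] = 2,  u[20] = 20,  u[21] = 22,  u[22] = 20,  u[23] = 24,  u[24] = 24,  u[25] = 14,  u[26] = 20,  u[27] = 18,  u[28] = 12,  u[29] = 18,  u[30] = 6,  u[31] = 6,  u[32] = 10,  u[33] = 18,  u[34] = 24,  u[35] = 16,  u[36] = 24,  u[37] = 8,  u[38] = 8,  u[39] = 22,  u[40] = 24,  u[41] = 6,  u[42] = 4,  u[43] = 6,  u[44] = 2,  u[45] = 2.
Since (u[44], u[45]) = (u[2], u[3]) = (2, 2) (two consecutive terms determine the rest), the sequence is eventually periodic: after a pre-period of length 1 it cycles with period 42.
For i ≥ 2, u[i] depends only on (i - 2) mod 42. (419 - 2) mod 42 = 39, so u[419] = u[41] = 6.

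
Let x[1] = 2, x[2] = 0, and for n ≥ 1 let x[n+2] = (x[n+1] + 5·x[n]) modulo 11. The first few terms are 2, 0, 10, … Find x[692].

2

We have x[1] = 2,  x[2] = 0,  x[3] = 10,  x[4] = 10,  x[5] = 5,  x[6] = 0,  x[7] = 3,  x[8] = 3,  x[9] = 7,  x[10] = 0,  x[11] = 2,  x[12] = 2,  x[13] = 1,  x[14] = 0,  x[15] = 5,  x[16] = 5,  x[17] = 8,  x[18] = 0,  x[19] = 7,  x[20] = 7,  x[21] = 9,  x[22] = 0,  x[23] = 1,  x[24] = 1,  x[25] = 6,  x[26] = 0,  x[27] = 8,  x[28] = 8,  x[29] = 4,  x[30] = 0,  x[31] = 9,  x[32] = 9,  x[33] = 10,  x[34] = 0,  x[35] = 6,  x[36] = 6,  x[37] = 3,  x[38] = 0,  x[39] = 4,  x[40] = 4,  x[41] = 2,  x[42] = 0.
Since (x[41], x[42]) = (x[1], x[2]) = (2, 0) (two consecutive terms determine the rest), the sequence is periodic with period 40.
So x[692] = x[1 + ((692-1) mod 40)] = x[12] = 2.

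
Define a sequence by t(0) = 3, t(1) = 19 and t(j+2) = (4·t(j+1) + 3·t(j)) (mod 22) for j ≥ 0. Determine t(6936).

15

We have t(0) = 3,  t(1) = 19,  t(2) = 19,  t(3) = 1,  t(4) = 17,  t(5) = 5,  t(6) = 5,  t(7) = 13,  t(8) = 1,  t(9) = 21,  t(10) = 21,  t(11) = 15,  t(12) = 13,  t(13) = 9,  t(14) = 9,  t(15) = 19,  t(16) = 15,  t(17) = 7,  t(18) = 7,  t(19) = 5,  t(20) = 19,  t(21) = 3,  t(22) = 3,  t(23) = 21,  t(24) = 5,  t(25) = 17,  t(26) = 17,  t(27) = 9,  t(28) = 21,  t(29) = 1,  t(30) = 1,  t(31) = 7,  t(32) = 9,  t(33) = 13,  t(34) = 13,  t(35) = 3,  t(36) = 7,  t(37) = 15,  t(38) = 15,  t(39) = 17,  t(40) = 3,  t(41) = 19.
Since (t(40), t(41)) = (t(0), t(1)) = (3, 19) (two consecutive terms determine the rest), the sequence is periodic with period 40.
So t(6936) = t(0 + ((6936-0) mod 40)) = t(16) = 15.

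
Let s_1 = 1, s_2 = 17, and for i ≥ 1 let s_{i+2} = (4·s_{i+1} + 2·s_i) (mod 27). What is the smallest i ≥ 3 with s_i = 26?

Listing terms: s_1 = 1,  s_2 = 17,  s_3 = 16,  s_4 = 17,  s_5 = 19,  s_6 = 2,  s_7 = 19,  s_8 = 26,  s_9 = 7,  s_{10} = 26,  s_{11} = 10,  s_{12} = 11,  s_{13} = 10,  s_{14} = 8,  s_{15} = 25,  s_{16} = 8,  s_{17} = 1,  s_{18} = 20,  s_{19} = 1,  s_{20} = 17.
The sequence repeats with period 18.
The value 26 first appears (with i ≥ 3) at s_8.

8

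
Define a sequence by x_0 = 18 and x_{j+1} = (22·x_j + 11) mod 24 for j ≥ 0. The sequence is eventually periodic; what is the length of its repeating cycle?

3

Listing terms: x_0 = 18; x_1 = 23; x_2 = 13; x_3 = 9; x_4 = 17; x_5 = 1; x_6 = 9.
Since x_6 = x_3 = 9, the sequence is eventually periodic: after a pre-period of length 3 it cycles with period 3.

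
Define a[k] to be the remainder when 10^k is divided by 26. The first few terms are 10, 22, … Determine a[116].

Computing terms: a[1] = 10,  a[2] = 22,  a[3] = 12,  a[4] = 16,  a[5] = 4,  a[6] = 14,  a[7] = 10.
Since a[7] = a[1] = 10, the sequence is periodic with period 6.
(116 - 1) mod 6 = 1, so a[116] = a[2] = 22.

22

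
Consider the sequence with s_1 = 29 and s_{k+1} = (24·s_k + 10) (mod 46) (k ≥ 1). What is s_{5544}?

Computing terms: s_1 = 29,  s_2 = 16,  s_3 = 26,  s_4 = 36,  s_5 = 0,  s_6 = 10,  s_7 = 20,  s_8 = 30,  s_9 = 40,  s_{10} = 4,  s_{11} = 14,  s_{12} = 24,  s_{13} = 34,  s_{14} = 44,  s_{15} = 8,  s_{16} = 18,  s_{17} = 28,  s_{18} = 38,  s_{19} = 2,  s_{20} = 12,  s_{21} = 22,  s_{22} = 32,  s_{23} = 42,  s_{24} = 6,  s_{25} = 16.
Since s_{25} = s_2 = 16, the sequence is eventually periodic: after a pre-period of length 1 it cycles with period 23.
For k ≥ 2, s_k depends only on (k - 2) mod 23. (5544 - 2) mod 23 = 22, so s_{5544} = s_{24} = 6.

6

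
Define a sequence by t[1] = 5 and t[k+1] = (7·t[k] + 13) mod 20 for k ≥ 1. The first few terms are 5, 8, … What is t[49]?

t[1] = 5, t[2] = 8, t[3] = 9, t[4] = 16, t[5] = 5.
The sequence repeats with period 4.
So t[49] = t[1 + ((49-1) mod 4)] = t[1] = 5.

5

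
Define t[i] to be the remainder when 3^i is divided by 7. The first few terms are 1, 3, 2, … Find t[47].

Listing terms: t[0] = 1, t[1] = 3, t[2] = 2, t[3] = 6, t[4] = 4, t[5] = 5, t[6] = 1.
The sequence repeats with period 6.
So t[47] = t[0 + ((47-0) mod 6)] = t[5] = 5.

5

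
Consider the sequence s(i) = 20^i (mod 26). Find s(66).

s(1) = 20, s(2) = 10, s(3) = 18, s(4) = 22, s(5) = 24, s(6) = 12, s(7) = 6, s(8) = 16, s(9) = 8, s(10) = 4, s(11) = 2, s(12) = 14, s(13) = 20.
The sequence repeats with period 12.
So s(66) = s(1 + ((66-1) mod 12)) = s(6) = 12.

12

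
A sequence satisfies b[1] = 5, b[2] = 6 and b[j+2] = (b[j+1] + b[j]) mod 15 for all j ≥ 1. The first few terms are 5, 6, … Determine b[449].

11

Computing terms: b[1] = 5,  b[2] = 6,  b[3] = 11,  b[4] = 2,  b[5] = 13,  b[6] = 0,  b[7] = 13,  b[8] = 13,  b[9] = 11,  b[10] = 9,  b[11] = 5,  b[12] = 14,  b[13] = 4,  b[14] = 3,  b[15] = 7,  b[16] = 10,  b[17] = 2,  b[18] = 12,  b[19] = 14,  b[20] = 11,  b[21] = 10,  b[22] = 6,  b[23] = 1,  b[24] = 7,  b[25] = 8,  b[26] = 0,  b[27] = 8,  b[28] = 8,  b[29] = 1,  b[30] = 9,  b[31] = 10,  b[32] = 4,  b[33] = 14,  b[34] = 3,  b[35] = 2,  b[36] = 5,  b[37] = 7,  b[38] = 12,  b[39] = 4,  b[40] = 1,  b[41] = 5,  b[42] = 6.
Since (b[41], b[42]) = (b[1], b[2]) = (5, 6) (two consecutive terms determine the rest), the sequence is periodic with period 40.
So b[449] = b[1 + ((449-1) mod 40)] = b[9] = 11.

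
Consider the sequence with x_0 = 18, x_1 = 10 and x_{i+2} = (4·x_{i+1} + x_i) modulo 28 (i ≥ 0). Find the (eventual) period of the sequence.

x_0 = 18, x_1 = 10, x_2 = 2, x_3 = 18, x_4 = 18, x_5 = 6, x_6 = 14, x_7 = 6, x_8 = 10, x_9 = 18, x_{10} = 26, x_{11} = 10, x_{12} = 10, x_{13} = 22, x_{14} = 14, x_{15} = 22, x_{16} = 18, x_{17} = 10.
Since (x_{16}, x_{17}) = (x_0, x_1) = (18, 10) (two consecutive terms determine the rest), the sequence is periodic with period 16.

16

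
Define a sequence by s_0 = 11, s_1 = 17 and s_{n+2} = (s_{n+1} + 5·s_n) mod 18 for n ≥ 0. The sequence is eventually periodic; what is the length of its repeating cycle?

s_0 = 11, s_1 = 17, s_2 = 0, s_3 = 13, s_4 = 13, s_5 = 6, s_6 = 17, s_7 = 11, s_8 = 6, s_9 = 7, s_{10} = 1, s_{11} = 0, s_{12} = 5, s_{13} = 5, s_{14} = 12, s_{15} = 1, s_{16} = 7, s_{17} = 12, s_{18} = 11, s_{19} = 17.
The sequence repeats with period 18.

18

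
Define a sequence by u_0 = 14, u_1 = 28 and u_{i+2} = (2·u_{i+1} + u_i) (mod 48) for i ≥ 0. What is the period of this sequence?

Listing terms: u_0 = 14,  u_1 = 28,  u_2 = 22,  u_3 = 24,  u_4 = 22,  u_5 = 20,  u_6 = 14,  u_7 = 0,  u_8 = 14,  u_9 = 28.
Since (u_8, u_9) = (u_0, u_1) = (14, 28) (two consecutive terms determine the rest), the sequence is periodic with period 8.

8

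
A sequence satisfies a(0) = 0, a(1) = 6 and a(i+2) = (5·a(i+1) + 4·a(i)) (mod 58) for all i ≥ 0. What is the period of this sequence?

21

We have a(0) = 0; a(1) = 6; a(2) = 30; a(3) = 0; a(4) = 4; a(5) = 20; a(6) = 0; a(7) = 22; a(8) = 52; a(9) = 0; a(10) = 34; a(11) = 54; a(12) = 0; a(13) = 42; a(14) = 36; a(15) = 0; a(16) = 28; a(17) = 24; a(18) = 0; a(19) = 38; a(20) = 16; a(21) = 0; a(22) = 6.
Since (a(21), a(22)) = (a(0), a(1)) = (0, 6) (two consecutive terms determine the rest), the sequence is periodic with period 21.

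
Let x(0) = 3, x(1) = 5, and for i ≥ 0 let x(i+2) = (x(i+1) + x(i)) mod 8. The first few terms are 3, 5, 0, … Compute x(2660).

0

We have x(0) = 3, x(1) = 5, x(2) = 0, x(3) = 5, x(4) = 5, x(5) = 2, x(6) = 7, x(7) = 1, x(8) = 0, x(9) = 1, x(10) = 1, x(11) = 2, x(12) = 3, x(13) = 5.
The sequence repeats with period 12.
So x(2660) = x(0 + ((2660-0) mod 12)) = x(8) = 0.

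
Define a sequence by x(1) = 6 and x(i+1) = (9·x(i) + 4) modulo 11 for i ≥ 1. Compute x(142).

3

Listing terms: x(1) = 6,  x(2) = 3,  x(3) = 9,  x(4) = 8,  x(5) = 10,  x(6) = 6.
The sequence repeats with period 5.
(142 - 1) mod 5 = 1, so x(142) = x(2) = 3.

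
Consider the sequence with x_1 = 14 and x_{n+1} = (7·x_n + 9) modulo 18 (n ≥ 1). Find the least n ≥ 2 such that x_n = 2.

x_1 = 14,  x_2 = 17,  x_3 = 2,  x_4 = 5,  x_5 = 8,  x_6 = 11,  x_7 = 14.
The sequence repeats with period 6.
The value 2 first appears (with n ≥ 2) at x_3.

3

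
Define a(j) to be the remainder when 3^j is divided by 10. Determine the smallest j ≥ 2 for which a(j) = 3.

5

We have a(1) = 3; a(2) = 9; a(3) = 7; a(4) = 1; a(5) = 3.
Since a(5) = a(1) = 3, the sequence is periodic with period 4.
The value 3 next appears (with j ≥ 2) at a(5).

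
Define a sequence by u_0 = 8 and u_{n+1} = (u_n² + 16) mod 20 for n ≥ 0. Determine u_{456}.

u_0 = 8, u_1 = 0, u_2 = 16, u_3 = 12, u_4 = 0.
Since u_4 = u_1 = 0, the sequence is eventually periodic: after a pre-period of length 1 it cycles with period 3.
For n ≥ 1, u_n depends only on (n - 1) mod 3. (456 - 1) mod 3 = 2, so u_{456} = u_3 = 12.

12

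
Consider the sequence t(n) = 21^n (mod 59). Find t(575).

20

t(0) = 1,  t(1) = 21,  t(2) = 28,  t(3) = 57,  t(4) = 17,  t(5) = 3,  t(6) = 4,  t(7) = 25,  t(8) = 53,  t(9) = 51,  t(10) = 9,  t(11) = 12,  t(12) = 16,  t(13) = 41,  t(14) = 35,  t(15) = 27,  t(16) = 36,  t(17) = 48,  t(18) = 5,  t(19) = 46,  t(20) = 22,  t(21) = 49,  t(22) = 26,  t(23) = 15,  t(24) = 20,  t(25) = 7,  t(26) = 29,  t(27) = 19,  t(28) = 45,  t(29) = 1.
Since t(29) = t(0) = 1, the sequence is periodic with period 29.
(575 - 0) mod 29 = 24, so t(575) = t(24) = 20.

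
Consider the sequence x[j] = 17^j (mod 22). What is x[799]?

Listing terms: x[1] = 17; x[2] = 3; x[3] = 7; x[4] = 9; x[5] = 21; x[6] = 5; x[7] = 19; x[8] = 15; x[9] = 13; x[10] = 1; x[11] = 17.
The sequence repeats with period 10.
(799 - 1) mod 10 = 8, so x[799] = x[9] = 13.

13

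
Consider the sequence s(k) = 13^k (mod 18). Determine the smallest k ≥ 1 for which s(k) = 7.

2

s(0) = 1, s(1) = 13, s(2) = 7, s(3) = 1.
The sequence repeats with period 3.
The value 7 first appears (with k ≥ 1) at s(2).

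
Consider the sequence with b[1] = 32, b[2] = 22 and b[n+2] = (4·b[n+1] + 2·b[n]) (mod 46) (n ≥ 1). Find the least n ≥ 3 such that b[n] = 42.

10

Listing terms: b[1] = 32, b[2] = 22, b[3] = 14, b[4] = 8, b[5] = 14, b[6] = 26, b[7] = 40, b[8] = 28, b[9] = 8, b[10] = 42, b[11] = 0, b[12] = 38, b[13] = 14, b[14] = 40, b[15] = 4, b[16] = 4, b[17] = 24, b[18] = 12, b[19] = 4, b[20] = 40, b[21] = 30, b[22] = 16, b[23] = 32, b[24] = 22.
The sequence repeats with period 22.
The value 42 first appears (with n ≥ 3) at b[10].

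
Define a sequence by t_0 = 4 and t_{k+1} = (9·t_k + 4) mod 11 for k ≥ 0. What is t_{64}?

0

Computing terms: t_0 = 4, t_1 = 7, t_2 = 1, t_3 = 2, t_4 = 0, t_5 = 4.
The sequence repeats with period 5.
So t_{64} = t_{0 + ((64-0) mod 5)} = t_4 = 0.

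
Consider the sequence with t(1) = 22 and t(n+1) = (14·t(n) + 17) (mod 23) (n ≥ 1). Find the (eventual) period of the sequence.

22

We have t(1) = 22,  t(2) = 3,  t(3) = 13,  t(4) = 15,  t(5) = 20,  t(6) = 21,  t(7) = 12,  t(8) = 1,  t(9) = 8,  t(10) = 14,  t(11) = 6,  t(12) = 9,  t(13) = 5,  t(14) = 18,  t(15) = 16,  t(16) = 11,  t(17) = 10,  t(18) = 19,  t(19) = 7,  t(20) = 0,  t(21) = 17,  t(22) = 2,  t(23) = 22.
The sequence repeats with period 22.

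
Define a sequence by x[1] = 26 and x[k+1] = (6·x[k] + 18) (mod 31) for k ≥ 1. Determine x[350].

19

We have x[1] = 26; x[2] = 19; x[3] = 8; x[4] = 4; x[5] = 11; x[6] = 22; x[7] = 26.
The sequence repeats with period 6.
(350 - 1) mod 6 = 1, so x[350] = x[2] = 19.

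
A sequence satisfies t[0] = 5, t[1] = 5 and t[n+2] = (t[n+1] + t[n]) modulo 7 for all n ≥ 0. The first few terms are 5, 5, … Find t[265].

2

We have t[0] = 5; t[1] = 5; t[2] = 3; t[3] = 1; t[4] = 4; t[5] = 5; t[6] = 2; t[7] = 0; t[8] = 2; t[9] = 2; t[10] = 4; t[11] = 6; t[12] = 3; t[13] = 2; t[14] = 5; t[15] = 0; t[16] = 5; t[17] = 5.
The sequence repeats with period 16.
So t[265] = t[0 + ((265-0) mod 16)] = t[9] = 2.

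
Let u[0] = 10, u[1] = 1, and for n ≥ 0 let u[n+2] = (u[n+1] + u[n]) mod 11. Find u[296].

3

u[0] = 10,  u[1] = 1,  u[2] = 0,  u[3] = 1,  u[4] = 1,  u[5] = 2,  u[6] = 3,  u[7] = 5,  u[8] = 8,  u[9] = 2,  u[10] = 10,  u[11] = 1.
The sequence repeats with period 10.
So u[296] = u[0 + ((296-0) mod 10)] = u[6] = 3.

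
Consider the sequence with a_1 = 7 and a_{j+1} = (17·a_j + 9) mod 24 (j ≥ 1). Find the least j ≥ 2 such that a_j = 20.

a_1 = 7, a_2 = 8, a_3 = 1, a_4 = 2, a_5 = 19, a_6 = 20, a_7 = 13, a_8 = 14, a_9 = 7.
The sequence repeats with period 8.
The value 20 first appears (with j ≥ 2) at a_6.

6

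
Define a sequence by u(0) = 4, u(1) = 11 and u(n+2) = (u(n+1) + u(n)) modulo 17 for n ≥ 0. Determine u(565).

12

We have u(0) = 4; u(1) = 11; u(2) = 15; u(3) = 9; u(4) = 7; u(5) = 16; u(6) = 6; u(7) = 5; u(8) = 11; u(9) = 16; u(10) = 10; u(11) = 9; u(12) = 2; u(13) = 11; u(14) = 13; u(15) = 7; u(16) = 3; u(17) = 10; u(18) = 13; u(19) = 6; u(20) = 2; u(21) = 8; u(22) = 10; u(23) = 1; u(24) = 11; u(25) = 12; u(26) = 6; u(27) = 1; u(28) = 7; u(29) = 8; u(30) = 15; u(31) = 6; u(32) = 4; u(33) = 10; u(34) = 14; u(35) = 7; u(36) = 4; u(37) = 11.
The sequence repeats with period 36.
(565 - 0) mod 36 = 25, so u(565) = u(25) = 12.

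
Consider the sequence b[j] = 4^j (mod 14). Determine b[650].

2

Computing terms: b[0] = 1; b[1] = 4; b[2] = 2; b[3] = 8; b[4] = 4.
Since b[4] = b[1] = 4, the sequence is eventually periodic: after a pre-period of length 1 it cycles with period 3.
For j ≥ 1, b[j] depends only on (j - 1) mod 3. (650 - 1) mod 3 = 1, so b[650] = b[2] = 2.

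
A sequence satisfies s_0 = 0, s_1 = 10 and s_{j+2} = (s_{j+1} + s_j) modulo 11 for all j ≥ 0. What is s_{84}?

8

We have s_0 = 0,  s_1 = 10,  s_2 = 10,  s_3 = 9,  s_4 = 8,  s_5 = 6,  s_6 = 3,  s_7 = 9,  s_8 = 1,  s_9 = 10,  s_{10} = 0,  s_{11} = 10.
Since (s_{10}, s_{11}) = (s_0, s_1) = (0, 10) (two consecutive terms determine the rest), the sequence is periodic with period 10.
(84 - 0) mod 10 = 4, so s_{84} = s_4 = 8.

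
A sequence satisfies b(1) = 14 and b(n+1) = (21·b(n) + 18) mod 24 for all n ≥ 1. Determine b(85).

We have b(1) = 14; b(2) = 0; b(3) = 18; b(4) = 12; b(5) = 6; b(6) = 0.
Since b(6) = b(2) = 0, the sequence is eventually periodic: after a pre-period of length 1 it cycles with period 4.
For n ≥ 2, b(n) depends only on (n - 2) mod 4. (85 - 2) mod 4 = 3, so b(85) = b(5) = 6.

6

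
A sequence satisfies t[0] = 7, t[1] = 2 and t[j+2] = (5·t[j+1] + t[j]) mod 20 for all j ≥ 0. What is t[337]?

2

t[0] = 7; t[1] = 2; t[2] = 17; t[3] = 7; t[4] = 12; t[5] = 7; t[6] = 7; t[7] = 2.
The sequence repeats with period 6.
So t[337] = t[0 + ((337-0) mod 6)] = t[1] = 2.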